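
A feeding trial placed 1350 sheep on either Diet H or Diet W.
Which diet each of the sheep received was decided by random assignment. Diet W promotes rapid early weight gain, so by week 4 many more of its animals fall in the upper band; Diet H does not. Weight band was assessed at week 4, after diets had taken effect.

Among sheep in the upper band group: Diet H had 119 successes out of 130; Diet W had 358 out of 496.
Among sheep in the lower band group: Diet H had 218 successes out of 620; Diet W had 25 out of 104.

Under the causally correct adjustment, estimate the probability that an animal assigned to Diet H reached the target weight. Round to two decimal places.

Diet H is higher inside every week-4 weight band stratum but Diet W is higher in aggregate. Whether to stratify depends on how week-4 weight band relates to the diet.
Because the diet influences week-4 weight band, week-4 weight band is a post-treatment mediator, not a confounder. Stratifying on it would bias the estimate; the causal effect is the crude pooled difference.
So P(outcome | do(Diet H)) is just the pooled rate for Diet H: 337/750 = 0.449.

0.45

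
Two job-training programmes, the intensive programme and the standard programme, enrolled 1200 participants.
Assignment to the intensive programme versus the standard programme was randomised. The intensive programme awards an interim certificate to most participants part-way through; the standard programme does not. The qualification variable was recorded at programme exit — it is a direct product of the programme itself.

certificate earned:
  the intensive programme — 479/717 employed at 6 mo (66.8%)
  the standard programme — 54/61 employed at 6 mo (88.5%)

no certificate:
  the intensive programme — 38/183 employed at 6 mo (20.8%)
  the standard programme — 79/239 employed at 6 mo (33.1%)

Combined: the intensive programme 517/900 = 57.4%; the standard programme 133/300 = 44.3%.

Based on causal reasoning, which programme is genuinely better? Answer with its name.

the intensive programme

The qualification attained during the programme-specific comparison favours the standard programme throughout, but the pooled figures favour the intensive programme. The question is whether to condition on qualification attained during the programme.
Because the programme influences qualification attained during the programme, qualification attained during the programme is a post-treatment mediator, not a confounder. Stratifying on it would bias the estimate; the causal effect is the crude pooled difference.
Pooled: the intensive programme 57.4% vs the standard programme 44.3%; the intensive programme is higher overall.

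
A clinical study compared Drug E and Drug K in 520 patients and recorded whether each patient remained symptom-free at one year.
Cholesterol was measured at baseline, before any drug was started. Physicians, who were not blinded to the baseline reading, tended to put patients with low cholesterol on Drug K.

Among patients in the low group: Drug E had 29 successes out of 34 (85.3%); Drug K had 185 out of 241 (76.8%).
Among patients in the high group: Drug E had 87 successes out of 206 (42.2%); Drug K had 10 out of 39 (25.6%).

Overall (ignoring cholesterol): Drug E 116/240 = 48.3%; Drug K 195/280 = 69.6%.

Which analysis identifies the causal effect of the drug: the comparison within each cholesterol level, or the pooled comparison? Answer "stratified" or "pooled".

stratified

The cholesterol-specific comparison favours Drug E throughout, but the pooled figures favour Drug K. The question is whether to condition on cholesterol.
Nothing the drug does changes cholesterol; the imbalance is an allocation artefact. With cholesterol also predicting the outcome, the pooled figure is confounded, and the within-stratum comparison is the causal one.
Within each level — low: 85.3% vs 76.8%; high: 42.2% vs 25.6% — Drug E is higher every time.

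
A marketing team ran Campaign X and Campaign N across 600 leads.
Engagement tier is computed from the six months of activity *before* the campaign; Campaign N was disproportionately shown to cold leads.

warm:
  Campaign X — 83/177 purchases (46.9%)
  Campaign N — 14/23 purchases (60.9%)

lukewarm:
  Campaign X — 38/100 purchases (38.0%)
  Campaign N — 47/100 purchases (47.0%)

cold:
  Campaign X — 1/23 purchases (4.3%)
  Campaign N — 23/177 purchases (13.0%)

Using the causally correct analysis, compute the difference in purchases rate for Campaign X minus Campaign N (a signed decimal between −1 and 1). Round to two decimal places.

-0.11

Nothing the campaign does changes engagement tier; the imbalance is an allocation artefact. With engagement tier also predicting the outcome, the pooled figure is confounded, and the within-stratum comparison is the causal one.
Adjusting over the population distribution of engagement tier: 0.333·(0.469−0.609) + 0.333·(0.380−0.470) + 0.333·(0.043−0.130) = -0.105.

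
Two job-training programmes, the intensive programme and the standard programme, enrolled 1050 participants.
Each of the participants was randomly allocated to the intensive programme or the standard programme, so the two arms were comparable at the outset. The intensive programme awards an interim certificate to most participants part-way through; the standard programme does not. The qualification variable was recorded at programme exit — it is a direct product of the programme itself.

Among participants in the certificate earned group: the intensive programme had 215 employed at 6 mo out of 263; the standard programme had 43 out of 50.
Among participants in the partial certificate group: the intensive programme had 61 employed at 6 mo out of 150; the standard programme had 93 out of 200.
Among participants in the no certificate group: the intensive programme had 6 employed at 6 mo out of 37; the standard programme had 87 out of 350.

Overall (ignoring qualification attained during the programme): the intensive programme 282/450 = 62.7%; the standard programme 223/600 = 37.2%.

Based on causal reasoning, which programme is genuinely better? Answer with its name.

Within every qualification attained during the programme level the standard programme has the higher rate, yet pooled the intensive programme does — Simpson's reversal.
Qualification attained during the programme is recorded after the programme and is itself shifted by it — it sits on the causal path from programme to outcome. Conditioning on a mediator would strip out part of the effect we want; the pooled comparison gives the total causal effect.
Pooled: the intensive programme 62.7% vs the standard programme 37.2%; the intensive programme is higher overall.

the intensive programme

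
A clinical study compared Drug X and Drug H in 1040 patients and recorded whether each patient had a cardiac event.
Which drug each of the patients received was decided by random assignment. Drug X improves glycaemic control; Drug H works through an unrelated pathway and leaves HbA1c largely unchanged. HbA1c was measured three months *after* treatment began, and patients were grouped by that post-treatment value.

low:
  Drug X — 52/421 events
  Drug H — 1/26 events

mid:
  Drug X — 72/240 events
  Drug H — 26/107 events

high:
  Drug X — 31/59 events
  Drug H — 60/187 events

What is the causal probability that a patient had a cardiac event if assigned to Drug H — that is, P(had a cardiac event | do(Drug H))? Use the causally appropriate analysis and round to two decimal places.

Within every HbA1c level Drug H has the lower rate, yet pooled Drug X does — Simpson's reversal.
HbA1c lies on the pathway drug → HbA1c → outcome, so adjusting for it blocks the indirect effect. For the total causal effect of drug, use the unadjusted pooled rates.
So P(outcome | do(Drug H)) is just the pooled rate for Drug H: 87/320 = 0.272.

0.27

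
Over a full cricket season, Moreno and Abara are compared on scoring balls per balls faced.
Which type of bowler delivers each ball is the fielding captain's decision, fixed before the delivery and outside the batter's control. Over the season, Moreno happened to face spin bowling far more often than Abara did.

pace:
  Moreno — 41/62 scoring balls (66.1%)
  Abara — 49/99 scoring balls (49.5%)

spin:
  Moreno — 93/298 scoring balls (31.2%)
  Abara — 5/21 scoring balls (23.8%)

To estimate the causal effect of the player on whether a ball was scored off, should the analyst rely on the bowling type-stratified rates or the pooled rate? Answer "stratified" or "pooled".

stratified

Moreno is higher inside every bowling type stratum but Abara is higher in aggregate. Whether to stratify depends on how bowling type relates to the player.
Bowling type differs across players for reasons unrelated to any effect of the player itself, and it separately predicts the outcome — a classic confounder. We must compare within bowling type levels.
Within each level — pace: 66.1% vs 49.5%; spin: 31.2% vs 23.8% — Moreno is higher every time.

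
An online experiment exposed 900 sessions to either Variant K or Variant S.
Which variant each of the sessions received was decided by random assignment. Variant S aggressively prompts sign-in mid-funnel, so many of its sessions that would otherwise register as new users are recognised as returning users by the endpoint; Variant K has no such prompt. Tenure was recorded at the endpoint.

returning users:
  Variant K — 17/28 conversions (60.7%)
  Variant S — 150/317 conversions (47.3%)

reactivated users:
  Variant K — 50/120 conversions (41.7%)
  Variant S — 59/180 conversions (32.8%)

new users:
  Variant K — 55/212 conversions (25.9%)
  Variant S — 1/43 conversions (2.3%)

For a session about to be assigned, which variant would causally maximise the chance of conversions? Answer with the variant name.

Variant S

User tenure is recorded after the variant and is itself shifted by it — it sits on the causal path from variant to outcome. Conditioning on a mediator would strip out part of the effect we want; the pooled comparison gives the total causal effect.
Pooled: Variant K 33.9% vs Variant S 38.9%; Variant S is higher overall.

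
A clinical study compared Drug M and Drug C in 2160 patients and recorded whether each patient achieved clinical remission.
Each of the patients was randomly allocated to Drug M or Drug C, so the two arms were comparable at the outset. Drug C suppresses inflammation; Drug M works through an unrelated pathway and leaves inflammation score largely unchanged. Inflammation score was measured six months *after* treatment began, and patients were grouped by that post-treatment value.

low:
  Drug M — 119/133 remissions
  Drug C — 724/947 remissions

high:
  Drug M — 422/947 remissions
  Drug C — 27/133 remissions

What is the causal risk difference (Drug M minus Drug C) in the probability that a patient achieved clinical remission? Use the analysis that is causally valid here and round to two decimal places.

Inflammation score lies on the pathway drug → inflammation score → outcome, so adjusting for it blocks the indirect effect. For the total causal effect of drug, use the unadjusted pooled rates.
The causal difference is the pooled difference: 0.501 − 0.695 = -0.194.

-0.19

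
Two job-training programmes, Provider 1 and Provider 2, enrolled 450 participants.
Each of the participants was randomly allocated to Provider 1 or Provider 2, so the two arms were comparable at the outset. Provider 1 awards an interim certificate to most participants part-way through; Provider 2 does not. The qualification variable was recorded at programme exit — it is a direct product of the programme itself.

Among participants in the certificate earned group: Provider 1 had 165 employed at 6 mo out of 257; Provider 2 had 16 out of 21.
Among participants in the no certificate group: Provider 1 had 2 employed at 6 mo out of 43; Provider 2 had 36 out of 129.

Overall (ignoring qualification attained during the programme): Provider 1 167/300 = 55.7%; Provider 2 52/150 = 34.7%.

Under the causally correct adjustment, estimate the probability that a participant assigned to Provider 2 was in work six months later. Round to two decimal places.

0.35

Because the programme influences qualification attained during the programme, qualification attained during the programme is a post-treatment mediator, not a confounder. Stratifying on it would bias the estimate; the causal effect is the crude pooled difference.
So P(outcome | do(Provider 2)) is just the pooled rate for Provider 2: 52/150 = 0.347.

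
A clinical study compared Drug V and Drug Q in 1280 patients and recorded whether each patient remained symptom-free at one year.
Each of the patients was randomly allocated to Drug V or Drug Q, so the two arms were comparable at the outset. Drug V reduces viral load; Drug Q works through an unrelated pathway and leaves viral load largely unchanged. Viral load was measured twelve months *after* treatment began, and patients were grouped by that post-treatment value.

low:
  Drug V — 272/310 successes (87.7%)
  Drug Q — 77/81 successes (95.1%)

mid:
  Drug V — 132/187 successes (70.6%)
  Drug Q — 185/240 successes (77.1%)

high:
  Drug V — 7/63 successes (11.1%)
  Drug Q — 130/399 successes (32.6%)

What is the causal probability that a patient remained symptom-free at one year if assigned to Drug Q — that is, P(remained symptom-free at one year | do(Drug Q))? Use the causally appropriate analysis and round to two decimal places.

Drug Q is higher inside every viral load stratum but Drug V is higher in aggregate. Whether to stratify depends on how viral load relates to the drug.
Viral load lies on the pathway drug → viral load → outcome, so adjusting for it blocks the indirect effect. For the total causal effect of drug, use the unadjusted pooled rates.
So P(outcome | do(Drug Q)) is just the pooled rate for Drug Q: 392/720 = 0.544.

0.54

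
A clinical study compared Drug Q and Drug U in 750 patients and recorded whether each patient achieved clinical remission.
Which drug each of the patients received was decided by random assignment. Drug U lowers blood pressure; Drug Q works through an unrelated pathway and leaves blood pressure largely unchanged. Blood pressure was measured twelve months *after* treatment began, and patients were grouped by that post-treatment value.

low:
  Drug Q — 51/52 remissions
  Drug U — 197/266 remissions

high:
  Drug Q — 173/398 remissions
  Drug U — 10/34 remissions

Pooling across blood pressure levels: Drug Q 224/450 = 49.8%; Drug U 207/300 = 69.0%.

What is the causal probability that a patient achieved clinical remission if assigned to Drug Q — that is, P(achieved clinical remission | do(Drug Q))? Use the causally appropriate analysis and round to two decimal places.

0.50

The distribution of blood pressure is itself part of what the drug does — it is an intermediate outcome. Holding it fixed would remove that part of the effect; the total effect is the pooled difference.
So P(outcome | do(Drug Q)) is just the pooled rate for Drug Q: 224/450 = 0.498.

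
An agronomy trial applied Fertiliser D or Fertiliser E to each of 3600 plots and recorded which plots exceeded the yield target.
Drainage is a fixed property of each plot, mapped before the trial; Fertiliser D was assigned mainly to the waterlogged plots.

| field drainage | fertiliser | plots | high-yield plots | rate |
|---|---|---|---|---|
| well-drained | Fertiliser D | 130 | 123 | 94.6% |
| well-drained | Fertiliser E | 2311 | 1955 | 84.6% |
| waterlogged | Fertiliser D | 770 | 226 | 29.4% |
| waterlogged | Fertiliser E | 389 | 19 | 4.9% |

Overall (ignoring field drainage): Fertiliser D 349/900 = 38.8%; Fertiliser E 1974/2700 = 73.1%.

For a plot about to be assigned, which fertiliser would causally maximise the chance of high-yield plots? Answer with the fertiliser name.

Fertiliser D

Since field drainage is a pre-existing factor (not a product of the fertiliser) and it affects the outcome on its own, it is a confounder. The stratified rates, not the pooled rate, identify the causal effect.
Within each level — well-drained: 94.6% vs 84.6%; waterlogged: 29.4% vs 4.9% — Fertiliser D is higher every time.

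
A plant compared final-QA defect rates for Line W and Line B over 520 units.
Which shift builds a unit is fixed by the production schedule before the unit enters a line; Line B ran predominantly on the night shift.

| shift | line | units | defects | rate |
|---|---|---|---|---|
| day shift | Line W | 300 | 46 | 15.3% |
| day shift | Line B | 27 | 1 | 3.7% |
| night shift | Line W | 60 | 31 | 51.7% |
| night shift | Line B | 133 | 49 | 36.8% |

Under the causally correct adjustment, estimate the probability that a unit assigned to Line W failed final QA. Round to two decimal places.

Line B is lower inside every shift stratum but Line W is lower in aggregate. Whether to stratify depends on how shift relates to the line.
Here shift is a common cause — it drives both which line a case falls under and the outcome. The crude comparison mixes populations; the stratum-specific rates are the causally relevant ones.
Standardising Line W to the population shift mix: 0.629·46/300 + 0.371·31/60 = 0.288.

0.29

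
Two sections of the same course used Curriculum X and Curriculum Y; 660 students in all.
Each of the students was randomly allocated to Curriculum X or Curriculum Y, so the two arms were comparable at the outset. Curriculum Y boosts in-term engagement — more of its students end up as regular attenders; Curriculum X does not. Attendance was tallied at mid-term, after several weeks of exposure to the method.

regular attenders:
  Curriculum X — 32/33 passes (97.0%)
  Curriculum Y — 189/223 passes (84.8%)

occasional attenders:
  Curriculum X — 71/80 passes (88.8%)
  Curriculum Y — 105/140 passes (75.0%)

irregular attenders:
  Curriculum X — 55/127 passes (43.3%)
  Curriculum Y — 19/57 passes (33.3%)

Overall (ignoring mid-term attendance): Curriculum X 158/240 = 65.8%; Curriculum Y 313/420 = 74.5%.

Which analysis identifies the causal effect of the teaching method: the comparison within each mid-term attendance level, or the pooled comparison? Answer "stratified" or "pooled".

pooled

Mid-term attendance is downstream of the teaching method. One should not condition on a consequence of treatment, so the overall rates are the right comparison.
Pooled: Curriculum X 65.8% vs Curriculum Y 74.5%; Curriculum Y is higher overall.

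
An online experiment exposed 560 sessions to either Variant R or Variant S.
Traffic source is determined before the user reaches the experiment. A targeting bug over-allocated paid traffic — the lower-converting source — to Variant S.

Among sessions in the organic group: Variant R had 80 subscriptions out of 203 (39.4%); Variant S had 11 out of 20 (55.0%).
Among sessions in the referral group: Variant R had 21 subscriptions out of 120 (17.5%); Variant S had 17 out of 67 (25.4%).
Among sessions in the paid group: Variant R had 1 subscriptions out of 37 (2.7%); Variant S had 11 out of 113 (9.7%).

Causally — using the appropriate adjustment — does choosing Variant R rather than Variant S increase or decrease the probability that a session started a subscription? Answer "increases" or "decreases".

decreases

The traffic source-specific comparison favours Variant S throughout, but the pooled figures favour Variant R. The question is whether to condition on traffic source.
Traffic source is set before the variant has any effect — it is not caused by the variant — and it independently drives the outcome. That makes it a confounder, so the causal comparison is within traffic source levels.
Within each level — organic: 39.4% vs 55.0%; referral: 17.5% vs 25.4%; paid: 2.7% vs 9.7% — Variant S is higher every time.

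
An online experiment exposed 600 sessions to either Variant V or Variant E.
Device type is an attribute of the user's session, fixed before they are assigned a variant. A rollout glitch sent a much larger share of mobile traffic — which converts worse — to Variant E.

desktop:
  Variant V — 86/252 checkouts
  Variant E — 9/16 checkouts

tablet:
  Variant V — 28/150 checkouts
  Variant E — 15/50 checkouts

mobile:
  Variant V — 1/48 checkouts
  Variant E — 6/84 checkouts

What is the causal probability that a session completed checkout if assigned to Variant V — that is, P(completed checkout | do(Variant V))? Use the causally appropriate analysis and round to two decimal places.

0.22

The imbalance in device type arose from how sessions were allocated, not from anything the variant did; and device type independently affects the outcome. The pooled gap is confounded — condition on device type.
Standardising Variant V to the population device type mix: 0.447·86/252 + 0.333·28/150 + 0.220·1/48 = 0.219.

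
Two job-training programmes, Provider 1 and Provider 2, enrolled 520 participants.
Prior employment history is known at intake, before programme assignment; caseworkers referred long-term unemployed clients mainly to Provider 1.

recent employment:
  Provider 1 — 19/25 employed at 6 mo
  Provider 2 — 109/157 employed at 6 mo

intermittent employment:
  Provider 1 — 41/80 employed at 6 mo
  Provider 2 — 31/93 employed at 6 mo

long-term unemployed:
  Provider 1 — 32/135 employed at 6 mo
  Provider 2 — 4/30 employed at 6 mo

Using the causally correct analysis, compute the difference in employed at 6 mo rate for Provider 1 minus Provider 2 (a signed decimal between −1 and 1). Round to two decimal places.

Provider 1 is higher inside every prior employment history stratum but Provider 2 is higher in aggregate. Whether to stratify depends on how prior employment history relates to the programme.
Nothing the programme does changes prior employment history; the imbalance is an allocation artefact. With prior employment history also predicting the outcome, the pooled figure is confounded, and the within-stratum comparison is the causal one.
Adjusting over the population distribution of prior employment history: 0.350·(0.760−0.694) + 0.333·(0.512−0.333) + 0.317·(0.237−0.133) = +0.116.

+0.12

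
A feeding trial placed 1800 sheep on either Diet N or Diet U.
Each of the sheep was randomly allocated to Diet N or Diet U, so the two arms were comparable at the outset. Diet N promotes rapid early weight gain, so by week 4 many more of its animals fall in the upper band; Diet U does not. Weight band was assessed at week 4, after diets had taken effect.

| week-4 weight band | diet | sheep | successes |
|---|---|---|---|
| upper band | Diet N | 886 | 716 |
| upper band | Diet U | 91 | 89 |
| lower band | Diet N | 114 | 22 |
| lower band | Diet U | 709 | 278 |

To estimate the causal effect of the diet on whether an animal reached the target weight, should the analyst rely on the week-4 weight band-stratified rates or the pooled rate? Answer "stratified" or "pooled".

The week-4 weight band-specific comparison favours Diet U throughout, but the pooled figures favour Diet N. The question is whether to condition on week-4 weight band.
Week-4 weight band is downstream of the diet. One should not condition on a consequence of treatment, so the overall rates are the right comparison.
Pooled: Diet N 73.8% vs Diet U 45.9%; Diet N is higher overall.

pooled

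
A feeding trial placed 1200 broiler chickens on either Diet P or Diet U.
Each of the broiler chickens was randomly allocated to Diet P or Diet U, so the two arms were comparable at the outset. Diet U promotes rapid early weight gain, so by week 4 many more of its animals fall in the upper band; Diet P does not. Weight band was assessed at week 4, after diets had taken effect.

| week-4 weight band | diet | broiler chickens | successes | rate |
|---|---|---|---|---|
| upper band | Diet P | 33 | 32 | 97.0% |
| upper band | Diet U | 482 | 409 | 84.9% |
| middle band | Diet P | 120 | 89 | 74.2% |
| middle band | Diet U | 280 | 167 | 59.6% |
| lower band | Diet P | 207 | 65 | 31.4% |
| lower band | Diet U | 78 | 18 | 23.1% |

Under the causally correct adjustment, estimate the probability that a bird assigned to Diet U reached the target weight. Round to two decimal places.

Diet P is higher inside every week-4 weight band stratum but Diet U is higher in aggregate. Whether to stratify depends on how week-4 weight band relates to the diet.
Week-4 weight band here is a post-treatment variable shaped by the diet; conditioning on it would introduce bias rather than remove it. The overall comparison is the causal one.
So P(outcome | do(Diet U)) is just the pooled rate for Diet U: 594/840 = 0.707.

0.71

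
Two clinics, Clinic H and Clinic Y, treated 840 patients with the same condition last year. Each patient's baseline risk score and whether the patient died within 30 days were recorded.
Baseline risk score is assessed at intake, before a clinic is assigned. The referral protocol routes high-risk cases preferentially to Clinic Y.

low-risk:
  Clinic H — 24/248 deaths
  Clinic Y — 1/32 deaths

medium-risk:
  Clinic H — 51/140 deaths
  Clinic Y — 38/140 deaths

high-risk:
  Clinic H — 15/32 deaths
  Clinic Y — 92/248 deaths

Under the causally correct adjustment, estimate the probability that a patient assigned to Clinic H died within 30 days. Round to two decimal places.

Baseline risk score differs across clinics for reasons unrelated to any effect of the clinic itself, and it separately predicts the outcome — a classic confounder. We must compare within baseline risk score levels.
Standardising Clinic H to the population baseline risk score mix: 0.333·24/248 + 0.333·51/140 + 0.333·15/32 = 0.310.

0.31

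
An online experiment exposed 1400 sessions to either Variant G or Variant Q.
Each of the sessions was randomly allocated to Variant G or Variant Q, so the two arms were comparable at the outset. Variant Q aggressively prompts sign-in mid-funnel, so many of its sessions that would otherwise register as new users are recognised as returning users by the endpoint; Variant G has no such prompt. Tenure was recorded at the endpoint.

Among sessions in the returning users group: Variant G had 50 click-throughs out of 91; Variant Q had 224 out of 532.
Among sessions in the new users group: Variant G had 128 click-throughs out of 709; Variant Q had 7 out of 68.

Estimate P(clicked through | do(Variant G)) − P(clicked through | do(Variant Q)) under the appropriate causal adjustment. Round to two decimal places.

-0.16

The stratified and pooled comparisons disagree (Variant G wins within each user tenure; Variant Q wins overall), so the answer turns on the causal role of user tenure.
User tenure here is a post-treatment variable shaped by the variant; conditioning on it would introduce bias rather than remove it. The overall comparison is the causal one.
The causal difference is the pooled difference: 0.223 − 0.385 = -0.163.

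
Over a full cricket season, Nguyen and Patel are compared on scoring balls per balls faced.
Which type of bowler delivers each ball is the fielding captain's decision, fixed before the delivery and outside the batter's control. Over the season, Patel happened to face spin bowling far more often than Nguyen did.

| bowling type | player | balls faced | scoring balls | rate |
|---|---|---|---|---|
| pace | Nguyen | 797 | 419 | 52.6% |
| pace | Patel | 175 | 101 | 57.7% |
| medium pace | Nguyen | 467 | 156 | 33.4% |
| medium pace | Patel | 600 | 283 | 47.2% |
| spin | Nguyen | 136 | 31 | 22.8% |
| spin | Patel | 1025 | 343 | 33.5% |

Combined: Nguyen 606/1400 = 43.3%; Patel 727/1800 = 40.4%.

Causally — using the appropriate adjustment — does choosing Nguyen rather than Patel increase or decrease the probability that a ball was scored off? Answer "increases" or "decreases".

decreases

The bowling type-specific comparison favours Patel throughout, but the pooled figures favour Nguyen. The question is whether to condition on bowling type.
The imbalance in bowling type arose from how balls faced were allocated, not from anything the player did; and bowling type independently affects the outcome. The pooled gap is confounded — condition on bowling type.
Within each level — pace: 52.6% vs 57.7%; medium pace: 33.4% vs 47.2%; spin: 22.8% vs 33.5% — Patel is higher every time.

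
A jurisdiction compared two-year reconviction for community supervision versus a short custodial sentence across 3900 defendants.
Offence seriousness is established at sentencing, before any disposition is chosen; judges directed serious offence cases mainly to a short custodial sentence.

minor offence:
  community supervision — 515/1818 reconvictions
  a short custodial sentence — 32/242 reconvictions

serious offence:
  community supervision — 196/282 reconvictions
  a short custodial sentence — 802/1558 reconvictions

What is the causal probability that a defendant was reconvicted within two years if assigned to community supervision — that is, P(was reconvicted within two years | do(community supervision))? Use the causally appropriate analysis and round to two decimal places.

Nothing the disposition does changes offence seriousness; the imbalance is an allocation artefact. With offence seriousness also predicting the outcome, the pooled figure is confounded, and the within-stratum comparison is the causal one.
Standardising community supervision to the population offence seriousness mix: 0.528·515/1818 + 0.472·196/282 = 0.478.

0.48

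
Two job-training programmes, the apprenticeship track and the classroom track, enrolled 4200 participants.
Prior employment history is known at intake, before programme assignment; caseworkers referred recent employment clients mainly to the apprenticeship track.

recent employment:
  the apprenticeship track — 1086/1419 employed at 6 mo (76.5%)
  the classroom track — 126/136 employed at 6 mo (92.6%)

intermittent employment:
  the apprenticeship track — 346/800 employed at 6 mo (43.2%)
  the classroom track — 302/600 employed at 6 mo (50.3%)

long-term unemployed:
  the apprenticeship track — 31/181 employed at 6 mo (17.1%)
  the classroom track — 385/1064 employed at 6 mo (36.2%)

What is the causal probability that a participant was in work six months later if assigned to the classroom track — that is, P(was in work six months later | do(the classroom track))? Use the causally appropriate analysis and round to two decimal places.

0.62

Prior employment history satisfies the back-door criterion: it is not a descendant of the programme, and it blocks the spurious path from programme to outcome. Adjusting for it (i.e., using the within-prior employment history rates) gives the causal effect.
Standardising the classroom track to the population prior employment history mix: 0.370·126/136 + 0.333·302/600 + 0.296·385/1064 = 0.618.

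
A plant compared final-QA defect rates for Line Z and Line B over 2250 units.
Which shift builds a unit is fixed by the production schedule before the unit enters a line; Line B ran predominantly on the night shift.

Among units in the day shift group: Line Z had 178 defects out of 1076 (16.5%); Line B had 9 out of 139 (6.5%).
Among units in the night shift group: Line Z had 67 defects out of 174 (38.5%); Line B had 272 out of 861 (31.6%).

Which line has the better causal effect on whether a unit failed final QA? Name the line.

Line B

The shift-specific comparison favours Line B throughout, but the pooled figures favour Line Z. The question is whether to condition on shift.
The imbalance in shift arose from how units were allocated, not from anything the line did; and shift independently affects the outcome. The pooled gap is confounded — condition on shift.
Within each level — day shift: 16.5% vs 6.5%; night shift: 38.5% vs 31.6% — Line B is lower every time.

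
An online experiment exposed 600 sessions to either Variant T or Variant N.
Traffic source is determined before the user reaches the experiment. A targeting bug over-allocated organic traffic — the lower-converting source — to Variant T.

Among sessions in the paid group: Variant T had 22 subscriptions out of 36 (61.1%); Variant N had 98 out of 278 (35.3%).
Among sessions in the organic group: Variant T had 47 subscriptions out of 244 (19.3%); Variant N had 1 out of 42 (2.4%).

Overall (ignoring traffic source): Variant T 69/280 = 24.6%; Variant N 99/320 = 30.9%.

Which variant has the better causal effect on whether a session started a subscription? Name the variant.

Nothing the variant does changes traffic source; the imbalance is an allocation artefact. With traffic source also predicting the outcome, the pooled figure is confounded, and the within-stratum comparison is the causal one.
Within each level — paid: 61.1% vs 35.3%; organic: 19.3% vs 2.4% — Variant T is higher every time.

Variant T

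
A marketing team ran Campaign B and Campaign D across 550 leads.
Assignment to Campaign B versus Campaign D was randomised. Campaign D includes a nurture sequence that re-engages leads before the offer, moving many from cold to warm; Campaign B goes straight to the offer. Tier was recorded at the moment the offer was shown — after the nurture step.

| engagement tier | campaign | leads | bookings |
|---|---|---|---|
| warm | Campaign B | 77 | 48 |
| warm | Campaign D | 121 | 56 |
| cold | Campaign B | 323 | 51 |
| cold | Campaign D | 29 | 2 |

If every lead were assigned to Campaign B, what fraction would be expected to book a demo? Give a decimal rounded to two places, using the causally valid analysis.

0.25

Engagement tier lies on the pathway campaign → engagement tier → outcome, so adjusting for it blocks the indirect effect. For the total causal effect of campaign, use the unadjusted pooled rates.
So P(outcome | do(Campaign B)) is just the pooled rate for Campaign B: 99/400 = 0.247.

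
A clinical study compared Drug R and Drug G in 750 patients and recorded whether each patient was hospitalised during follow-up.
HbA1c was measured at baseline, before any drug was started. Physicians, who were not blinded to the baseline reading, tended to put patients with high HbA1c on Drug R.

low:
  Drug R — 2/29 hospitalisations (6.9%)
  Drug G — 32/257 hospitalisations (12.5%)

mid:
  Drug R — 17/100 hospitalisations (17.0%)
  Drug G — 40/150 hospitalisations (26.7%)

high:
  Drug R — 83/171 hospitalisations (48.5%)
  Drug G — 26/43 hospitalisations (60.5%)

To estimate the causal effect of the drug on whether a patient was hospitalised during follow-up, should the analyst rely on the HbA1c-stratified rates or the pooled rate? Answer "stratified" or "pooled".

stratified

Here HbA1c is a common cause — it drives both which drug a case falls under and the outcome. The crude comparison mixes populations; the stratum-specific rates are the causally relevant ones.
Within each level — low: 6.9% vs 12.5%; mid: 17.0% vs 26.7%; high: 48.5% vs 60.5% — Drug R is lower every time.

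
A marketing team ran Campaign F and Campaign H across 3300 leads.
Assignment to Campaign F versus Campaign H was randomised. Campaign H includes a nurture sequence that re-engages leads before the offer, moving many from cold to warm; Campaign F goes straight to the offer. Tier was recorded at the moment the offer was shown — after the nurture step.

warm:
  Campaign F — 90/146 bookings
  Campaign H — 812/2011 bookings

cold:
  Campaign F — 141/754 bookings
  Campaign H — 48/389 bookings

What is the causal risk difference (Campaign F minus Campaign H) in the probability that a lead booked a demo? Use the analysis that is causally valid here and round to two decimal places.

The stratified and pooled comparisons disagree (Campaign F wins within each engagement tier; Campaign H wins overall), so the answer turns on the causal role of engagement tier.
Because the campaign influences engagement tier, engagement tier is a post-treatment mediator, not a confounder. Stratifying on it would bias the estimate; the causal effect is the crude pooled difference.
The causal difference is the pooled difference: 0.257 − 0.358 = -0.102.

-0.10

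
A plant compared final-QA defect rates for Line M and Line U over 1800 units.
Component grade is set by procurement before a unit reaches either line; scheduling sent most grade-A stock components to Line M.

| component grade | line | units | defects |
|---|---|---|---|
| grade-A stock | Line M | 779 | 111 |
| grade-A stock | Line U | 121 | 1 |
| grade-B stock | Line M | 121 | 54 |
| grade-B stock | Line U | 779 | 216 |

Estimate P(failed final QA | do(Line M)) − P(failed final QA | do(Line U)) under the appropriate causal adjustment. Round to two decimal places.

The stratified and pooled comparisons disagree (Line U wins within each component grade; Line M wins overall), so the answer turns on the causal role of component grade.
Nothing the line does changes component grade; the imbalance is an allocation artefact. With component grade also predicting the outcome, the pooled figure is confounded, and the within-stratum comparison is the causal one.
Adjusting over the population distribution of component grade: 0.500·(0.142−0.008) + 0.500·(0.446−0.277) = +0.152.

+0.15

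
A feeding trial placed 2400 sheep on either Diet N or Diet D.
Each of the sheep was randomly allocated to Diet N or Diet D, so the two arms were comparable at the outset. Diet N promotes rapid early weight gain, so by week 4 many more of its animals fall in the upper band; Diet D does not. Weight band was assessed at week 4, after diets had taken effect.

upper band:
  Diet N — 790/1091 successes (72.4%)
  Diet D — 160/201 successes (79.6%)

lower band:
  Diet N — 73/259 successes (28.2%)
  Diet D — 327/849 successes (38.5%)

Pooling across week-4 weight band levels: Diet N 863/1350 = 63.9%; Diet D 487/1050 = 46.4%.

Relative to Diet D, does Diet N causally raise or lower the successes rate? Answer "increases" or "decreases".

Week-4 weight band is recorded after the diet and is itself shifted by it — it sits on the causal path from diet to outcome. Conditioning on a mediator would strip out part of the effect we want; the pooled comparison gives the total causal effect.
Pooled: Diet N 63.9% vs Diet D 46.4%; Diet N is higher overall.

increases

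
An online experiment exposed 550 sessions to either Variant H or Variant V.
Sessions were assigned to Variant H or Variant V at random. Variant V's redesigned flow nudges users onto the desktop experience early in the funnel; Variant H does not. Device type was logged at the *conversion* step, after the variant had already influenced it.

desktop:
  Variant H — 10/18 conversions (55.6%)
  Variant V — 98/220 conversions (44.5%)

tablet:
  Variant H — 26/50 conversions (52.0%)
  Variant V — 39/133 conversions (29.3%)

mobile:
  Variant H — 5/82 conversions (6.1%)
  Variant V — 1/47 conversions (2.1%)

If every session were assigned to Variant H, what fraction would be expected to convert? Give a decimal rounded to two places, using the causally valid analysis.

0.27

Device type lies on the pathway variant → device type → outcome, so adjusting for it blocks the indirect effect. For the total causal effect of variant, use the unadjusted pooled rates.
So P(outcome | do(Variant H)) is just the pooled rate for Variant H: 41/150 = 0.273.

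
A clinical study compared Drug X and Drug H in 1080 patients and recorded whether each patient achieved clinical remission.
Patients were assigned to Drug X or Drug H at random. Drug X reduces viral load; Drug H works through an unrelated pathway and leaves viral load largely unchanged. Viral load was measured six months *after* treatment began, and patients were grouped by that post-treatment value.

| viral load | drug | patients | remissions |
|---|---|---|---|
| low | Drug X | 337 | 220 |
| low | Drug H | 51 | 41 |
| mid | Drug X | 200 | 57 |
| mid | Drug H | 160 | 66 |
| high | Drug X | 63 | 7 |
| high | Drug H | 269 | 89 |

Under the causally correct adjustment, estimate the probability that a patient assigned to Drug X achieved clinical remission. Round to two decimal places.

0.47

Within every viral load level Drug H has the higher rate, yet pooled Drug X does — Simpson's reversal.
Because the drug influences viral load, viral load is a post-treatment mediator, not a confounder. Stratifying on it would bias the estimate; the causal effect is the crude pooled difference.
So P(outcome | do(Drug X)) is just the pooled rate for Drug X: 284/600 = 0.473.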